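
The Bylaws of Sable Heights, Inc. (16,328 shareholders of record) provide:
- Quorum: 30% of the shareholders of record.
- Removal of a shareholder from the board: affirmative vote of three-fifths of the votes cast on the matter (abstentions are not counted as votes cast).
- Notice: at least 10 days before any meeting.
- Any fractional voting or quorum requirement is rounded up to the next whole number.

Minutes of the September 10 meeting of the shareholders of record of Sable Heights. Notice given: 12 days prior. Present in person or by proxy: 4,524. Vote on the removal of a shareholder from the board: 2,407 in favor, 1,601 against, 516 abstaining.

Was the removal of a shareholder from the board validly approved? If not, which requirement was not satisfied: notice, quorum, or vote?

Invalid — quorum requirement not satisfied.

Notice: 12 days given; 10 required. Satisfied.
Quorum: 30% of 16,328 = 4,898.40, rounded up to 4,899; 4,524 present. Not satisfied.
Vote: requires three-fifths of the votes cast (4,524 − 516 abstaining = 4,008); 3/5 of 4008 = 2404.80, rounded up to 2405, so 2,405 needed; 2,407 in favor. Satisfied.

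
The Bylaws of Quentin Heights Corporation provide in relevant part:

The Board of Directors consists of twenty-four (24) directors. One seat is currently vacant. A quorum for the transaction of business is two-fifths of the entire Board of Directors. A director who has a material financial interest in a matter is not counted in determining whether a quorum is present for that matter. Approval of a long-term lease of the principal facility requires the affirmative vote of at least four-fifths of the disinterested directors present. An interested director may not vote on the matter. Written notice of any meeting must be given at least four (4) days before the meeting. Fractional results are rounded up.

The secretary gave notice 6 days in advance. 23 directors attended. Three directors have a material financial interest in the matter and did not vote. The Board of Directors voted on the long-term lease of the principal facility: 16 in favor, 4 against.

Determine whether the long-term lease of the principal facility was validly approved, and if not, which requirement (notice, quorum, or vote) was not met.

Notice: 6 days given; 4 required (6 ≥ 4). Satisfied.
Quorum: 23 present, but the 3 interested directors do not count, leaving 20. Quorum is 10. Satisfied.
Vote: the long-term lease of the principal facility requires four-fifths of the disinterested directors present (23 − 3 = 20). 4/5 of 20 = 16, so 16 affirmative votes are needed; 16 voted in favor. Satisfied.

Valid — all requirements satisfied.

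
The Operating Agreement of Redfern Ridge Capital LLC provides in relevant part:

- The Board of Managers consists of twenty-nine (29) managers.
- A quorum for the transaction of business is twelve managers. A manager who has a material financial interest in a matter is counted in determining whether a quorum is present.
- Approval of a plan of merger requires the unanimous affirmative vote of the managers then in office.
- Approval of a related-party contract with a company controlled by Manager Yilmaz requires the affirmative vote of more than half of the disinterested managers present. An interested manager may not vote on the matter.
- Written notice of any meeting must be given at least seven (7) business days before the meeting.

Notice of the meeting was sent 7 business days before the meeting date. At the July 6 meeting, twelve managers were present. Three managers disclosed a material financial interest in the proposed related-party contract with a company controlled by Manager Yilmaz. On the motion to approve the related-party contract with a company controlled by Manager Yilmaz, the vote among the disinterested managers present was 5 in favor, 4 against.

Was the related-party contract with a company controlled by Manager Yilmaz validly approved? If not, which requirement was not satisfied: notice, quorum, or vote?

Notice: 7 business days given; 7 required (7 ≥ 7). Satisfied.
Quorum: 12 present (interested managers count toward quorum); quorum is 12. Satisfied.
Vote: the related-party contract with a company controlled by Manager Yilmaz requires a majority of the disinterested managers present (12 − 3 = 9). A majority of 9 is 5, so 5 affirmative votes are needed; 5 voted in favor. Satisfied.

Valid — all requirements satisfied.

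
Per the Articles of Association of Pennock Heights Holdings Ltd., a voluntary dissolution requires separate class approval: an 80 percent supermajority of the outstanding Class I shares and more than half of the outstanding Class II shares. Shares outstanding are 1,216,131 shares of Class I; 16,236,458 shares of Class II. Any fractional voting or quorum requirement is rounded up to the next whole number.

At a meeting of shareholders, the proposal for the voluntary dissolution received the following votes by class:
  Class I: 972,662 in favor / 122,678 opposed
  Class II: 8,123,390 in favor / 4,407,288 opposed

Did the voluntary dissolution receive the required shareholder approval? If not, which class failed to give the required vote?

Class I: 4/5 of 1216131 = 972904.80, rounded up to 972905; 972,905 required, 972,662 in favor — not approved.
Class II: a majority of 16236458 is 8118230; 8,118,230 required, 8,123,390 in favor — approved.

Not approved — the Class I shares did not give the required vote.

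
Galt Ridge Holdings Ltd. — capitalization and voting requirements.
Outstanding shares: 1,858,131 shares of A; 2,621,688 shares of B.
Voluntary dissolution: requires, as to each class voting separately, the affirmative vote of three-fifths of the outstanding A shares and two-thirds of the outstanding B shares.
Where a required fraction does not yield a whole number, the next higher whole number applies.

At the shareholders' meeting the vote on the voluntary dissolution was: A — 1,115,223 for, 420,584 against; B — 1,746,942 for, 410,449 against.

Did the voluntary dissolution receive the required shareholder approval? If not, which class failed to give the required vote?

A: 3/5 of 1858131 = 1114878.60, rounded up to 1114879; 1,114,879 required, 1,115,223 in favor — approved.
B: 2/3 of 2621688 = 1747792; 1,747,792 required, 1,746,942 in favor — not approved.

Not approved — the B shares did not give the required vote.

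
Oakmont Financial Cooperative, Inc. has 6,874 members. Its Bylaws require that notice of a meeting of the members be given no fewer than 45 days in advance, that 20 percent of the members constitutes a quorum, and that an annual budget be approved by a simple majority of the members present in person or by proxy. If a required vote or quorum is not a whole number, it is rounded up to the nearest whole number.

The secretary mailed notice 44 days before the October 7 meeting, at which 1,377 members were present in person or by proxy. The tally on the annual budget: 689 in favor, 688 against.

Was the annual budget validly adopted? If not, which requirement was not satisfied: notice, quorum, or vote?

Invalid — notice requirement not satisfied.

Notice: 44 days given; 45 required. Not satisfied.
Quorum: 20% of 6,874 = 1,374.80, rounded up to 1,375; 1,377 present. Satisfied.
Vote: requires a majority of those present (1,377); a majority of 1377 is 689, so 689 needed; 689 in favor. Satisfied.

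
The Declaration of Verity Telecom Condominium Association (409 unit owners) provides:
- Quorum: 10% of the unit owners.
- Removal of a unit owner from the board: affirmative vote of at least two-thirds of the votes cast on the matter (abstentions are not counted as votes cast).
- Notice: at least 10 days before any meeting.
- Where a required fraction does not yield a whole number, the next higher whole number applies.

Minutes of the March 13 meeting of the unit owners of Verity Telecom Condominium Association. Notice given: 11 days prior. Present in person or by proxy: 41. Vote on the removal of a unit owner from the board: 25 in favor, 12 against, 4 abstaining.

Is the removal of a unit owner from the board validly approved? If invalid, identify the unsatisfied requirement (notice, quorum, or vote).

Notice: 11 days given; 10 required. Satisfied.
Quorum: 10% of 409 = 40.90, rounded up to 41; 41 present. Satisfied.
Vote: requires two-thirds of the votes cast (41 − 4 abstaining = 37); 2/3 of 37 = 24.67, rounded up to 25, so 25 needed; 25 in favor. Satisfied.

Valid — all requirements satisfied.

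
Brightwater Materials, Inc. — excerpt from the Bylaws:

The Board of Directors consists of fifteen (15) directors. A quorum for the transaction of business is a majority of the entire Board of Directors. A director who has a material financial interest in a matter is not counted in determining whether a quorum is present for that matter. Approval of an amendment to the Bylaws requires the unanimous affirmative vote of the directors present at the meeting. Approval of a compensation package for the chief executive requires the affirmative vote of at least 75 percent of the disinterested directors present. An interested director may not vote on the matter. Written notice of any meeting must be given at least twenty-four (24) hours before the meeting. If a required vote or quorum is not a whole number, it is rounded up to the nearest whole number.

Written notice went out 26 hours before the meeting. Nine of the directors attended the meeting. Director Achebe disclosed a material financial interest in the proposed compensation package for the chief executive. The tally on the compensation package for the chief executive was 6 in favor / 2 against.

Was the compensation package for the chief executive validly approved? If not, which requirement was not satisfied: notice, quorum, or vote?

Valid — all requirements satisfied.

Notice: 26 hours given; 24 required (26 ≥ 24). Satisfied.
Quorum: 9 present, but the 1 interested director does not count, leaving 8. Quorum is 8. Satisfied.
Vote: the compensation package for the chief executive requires three-fourths of the disinterested directors present (9 − 1 = 8). 3/4 of 8 = 6, so 6 affirmative votes are needed; 6 voted in favor. Satisfied.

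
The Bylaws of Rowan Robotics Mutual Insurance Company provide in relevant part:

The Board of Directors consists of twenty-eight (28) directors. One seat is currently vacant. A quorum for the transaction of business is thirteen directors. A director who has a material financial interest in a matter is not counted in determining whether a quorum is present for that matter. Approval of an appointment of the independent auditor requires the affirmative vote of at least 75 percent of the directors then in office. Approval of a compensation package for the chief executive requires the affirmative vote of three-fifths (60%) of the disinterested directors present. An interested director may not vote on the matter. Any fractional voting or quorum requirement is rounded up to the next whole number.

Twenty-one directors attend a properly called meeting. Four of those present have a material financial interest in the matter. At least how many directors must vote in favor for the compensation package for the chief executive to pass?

11

The compensation package for the chief executive requires three-fifths of the disinterested directors present (21 − 4 = 17).
3/5 of 17 = 10.20, rounded up to 11.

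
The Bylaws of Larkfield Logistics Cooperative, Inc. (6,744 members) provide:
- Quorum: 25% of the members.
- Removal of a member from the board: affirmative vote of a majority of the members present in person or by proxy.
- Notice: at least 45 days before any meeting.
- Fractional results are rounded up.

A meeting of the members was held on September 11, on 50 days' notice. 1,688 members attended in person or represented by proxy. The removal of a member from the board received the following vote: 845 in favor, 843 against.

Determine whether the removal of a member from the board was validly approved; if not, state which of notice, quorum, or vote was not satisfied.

Valid — all requirements satisfied.

Notice: 50 days given; 45 required. Satisfied.
Quorum: 25% of 6,744 = 1,686; 1,688 present. Satisfied.
Vote: requires a majority of those present (1,688); a majority of 1688 is 845, so 845 needed; 845 in favor. Satisfied.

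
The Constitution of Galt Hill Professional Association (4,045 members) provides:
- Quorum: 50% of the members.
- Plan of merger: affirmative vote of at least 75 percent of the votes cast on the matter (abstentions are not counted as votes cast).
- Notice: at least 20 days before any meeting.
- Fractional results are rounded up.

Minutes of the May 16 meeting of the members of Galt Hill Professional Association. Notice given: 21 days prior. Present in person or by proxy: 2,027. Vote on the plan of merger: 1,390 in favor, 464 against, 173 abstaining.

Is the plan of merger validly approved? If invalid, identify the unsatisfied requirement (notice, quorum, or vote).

Invalid — vote requirement not satisfied.

Notice: 21 days given; 20 required. Satisfied.
Quorum: 50% of 4,045 = 2,022.50, rounded up to 2,023; 2,027 present. Satisfied.
Vote: requires three-fourths of the votes cast (2,027 − 173 abstaining = 1,854); 3/4 of 1854 = 1390.50, rounded up to 1391, so 1,391 needed; 1,390 in favor. Not satisfied.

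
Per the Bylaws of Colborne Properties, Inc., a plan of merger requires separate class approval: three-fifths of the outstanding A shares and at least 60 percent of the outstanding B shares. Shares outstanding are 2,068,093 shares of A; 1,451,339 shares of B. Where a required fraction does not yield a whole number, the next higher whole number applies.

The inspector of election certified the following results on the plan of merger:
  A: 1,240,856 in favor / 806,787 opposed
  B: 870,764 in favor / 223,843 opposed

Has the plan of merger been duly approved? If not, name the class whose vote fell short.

A: 3/5 of 2068093 = 1240855.80, rounded up to 1240856; 1,240,856 required, 1,240,856 in favor — approved.
B: 3/5 of 1451339 = 870803.40, rounded up to 870804; 870,804 required, 870,764 in favor — not approved.

Not approved — the B shares did not give the required vote.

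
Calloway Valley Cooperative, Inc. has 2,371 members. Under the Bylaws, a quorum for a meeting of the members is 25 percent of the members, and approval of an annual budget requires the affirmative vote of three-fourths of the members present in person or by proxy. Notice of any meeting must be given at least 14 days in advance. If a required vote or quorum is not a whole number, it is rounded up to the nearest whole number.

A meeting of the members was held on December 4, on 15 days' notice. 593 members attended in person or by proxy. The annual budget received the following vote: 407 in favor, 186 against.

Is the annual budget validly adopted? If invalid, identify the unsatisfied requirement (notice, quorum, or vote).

Invalid — vote requirement not satisfied.

Notice: 15 days given; 14 required. Satisfied.
Quorum: 25% of 2,371 = 592.75, rounded up to 593; 593 present. Satisfied.
Vote: requires three-fourths of those present (593); 3/4 of 593 = 444.75, rounded up to 445, so 445 needed; 407 in favor. Not satisfied.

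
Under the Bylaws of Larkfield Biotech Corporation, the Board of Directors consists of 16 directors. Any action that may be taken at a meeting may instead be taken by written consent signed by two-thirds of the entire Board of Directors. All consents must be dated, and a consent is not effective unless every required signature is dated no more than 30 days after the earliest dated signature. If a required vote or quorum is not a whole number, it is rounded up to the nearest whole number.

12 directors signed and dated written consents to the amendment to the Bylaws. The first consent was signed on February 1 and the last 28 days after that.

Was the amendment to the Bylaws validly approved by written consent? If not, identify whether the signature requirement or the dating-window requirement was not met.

Signatures required: two-thirds of 16 — 2/3 of 16 = 10.67, rounded up to 11, so 11 needed; 12 signed. Sufficient.
Dating window: the latest signature is 28 days after the earliest; the limit is 30 days. Within the window.

Effective — both the signature and dating-window requirements are satisfied.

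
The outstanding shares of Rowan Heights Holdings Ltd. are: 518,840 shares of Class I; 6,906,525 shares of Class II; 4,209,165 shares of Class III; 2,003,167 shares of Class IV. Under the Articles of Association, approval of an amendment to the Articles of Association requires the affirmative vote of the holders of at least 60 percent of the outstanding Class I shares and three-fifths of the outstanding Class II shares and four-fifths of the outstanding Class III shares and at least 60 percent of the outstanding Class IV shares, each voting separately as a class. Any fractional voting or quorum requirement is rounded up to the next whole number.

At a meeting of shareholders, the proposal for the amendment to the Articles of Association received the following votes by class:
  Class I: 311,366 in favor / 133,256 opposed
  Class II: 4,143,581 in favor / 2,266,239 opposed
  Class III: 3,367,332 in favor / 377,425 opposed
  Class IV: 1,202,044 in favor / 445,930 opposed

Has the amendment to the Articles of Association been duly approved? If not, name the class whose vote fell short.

Not approved — the Class II shares did not give the required vote.

Class I: 3/5 of 518840 = 311304; 311,304 required, 311,366 in favor — approved.
Class II: 3/5 of 6906525 = 4143915; 4,143,915 required, 4,143,581 in favor — not approved.
Class III: 4/5 of 4209165 = 3367332; 3,367,332 required, 3,367,332 in favor — approved.
Class IV: 3/5 of 2003167 = 1201900.20, rounded up to 1201901; 1,201,901 required, 1,202,044 in favor — approved.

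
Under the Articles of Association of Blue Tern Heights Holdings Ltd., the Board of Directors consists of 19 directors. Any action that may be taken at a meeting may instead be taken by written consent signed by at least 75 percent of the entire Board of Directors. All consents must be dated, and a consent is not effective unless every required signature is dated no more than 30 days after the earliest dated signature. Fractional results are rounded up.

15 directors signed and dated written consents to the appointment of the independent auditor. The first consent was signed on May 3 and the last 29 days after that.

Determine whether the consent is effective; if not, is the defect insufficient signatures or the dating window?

Effective — both the signature and dating-window requirements are satisfied.

Signatures required: at least 75 percent of 19 — 3/4 of 19 = 14.25, rounded up to 15, so 15 needed; 15 signed. Sufficient.
Dating window: the latest signature is 29 days after the earliest; the limit is 30 days. Within the window.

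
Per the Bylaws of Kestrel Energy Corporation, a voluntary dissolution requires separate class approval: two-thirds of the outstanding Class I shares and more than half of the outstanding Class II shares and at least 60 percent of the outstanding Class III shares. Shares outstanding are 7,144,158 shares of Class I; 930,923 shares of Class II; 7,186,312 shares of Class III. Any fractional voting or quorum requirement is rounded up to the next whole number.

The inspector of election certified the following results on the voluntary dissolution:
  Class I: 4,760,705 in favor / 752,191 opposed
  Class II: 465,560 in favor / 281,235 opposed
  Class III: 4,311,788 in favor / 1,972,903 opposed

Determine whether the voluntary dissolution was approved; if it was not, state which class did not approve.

Not approved — the Class I shares did not give the required vote.

Class I: 2/3 of 7144158 = 4762772; 4,762,772 required, 4,760,705 in favor — not approved.
Class II: a majority of 930923 is 465462; 465,462 required, 465,560 in favor — approved.
Class III: 3/5 of 7186312 = 4311787.20, rounded up to 4311788; 4,311,788 required, 4,311,788 in favor — approved.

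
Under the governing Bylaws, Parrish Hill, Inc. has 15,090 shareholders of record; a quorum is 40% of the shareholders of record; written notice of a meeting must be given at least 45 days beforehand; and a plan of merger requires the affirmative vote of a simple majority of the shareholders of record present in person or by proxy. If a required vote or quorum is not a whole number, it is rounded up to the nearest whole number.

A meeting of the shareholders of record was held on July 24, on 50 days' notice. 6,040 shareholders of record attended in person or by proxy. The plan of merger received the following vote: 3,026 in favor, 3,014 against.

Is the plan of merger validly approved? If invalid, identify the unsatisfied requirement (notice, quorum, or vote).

Valid — all requirements satisfied.

Notice: 50 days given; 45 required. Satisfied.
Quorum: 40% of 15,090 = 6,036; 6,040 present. Satisfied.
Vote: requires a majority of those present (6,040); a majority of 6040 is 3021, so 3,021 needed; 3,026 in favor. Satisfied.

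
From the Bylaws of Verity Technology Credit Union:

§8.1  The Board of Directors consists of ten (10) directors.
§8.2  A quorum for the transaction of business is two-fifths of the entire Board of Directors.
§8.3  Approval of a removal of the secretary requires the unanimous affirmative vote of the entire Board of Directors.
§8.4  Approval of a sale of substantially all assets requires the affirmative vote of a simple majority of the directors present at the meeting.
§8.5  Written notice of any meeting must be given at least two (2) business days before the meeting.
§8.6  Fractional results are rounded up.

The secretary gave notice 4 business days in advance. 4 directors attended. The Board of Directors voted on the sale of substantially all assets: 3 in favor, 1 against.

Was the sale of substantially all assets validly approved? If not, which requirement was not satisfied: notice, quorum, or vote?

Notice: 4 business days given; 2 required (4 ≥ 2). Satisfied.
Quorum: 4 present; quorum is 4. Satisfied.
Vote: the sale of substantially all assets requires a majority of the directors present (4). A majority of 4 is 3, so 3 affirmative votes are needed; 3 voted in favor. Satisfied.

Valid — all requirements satisfied.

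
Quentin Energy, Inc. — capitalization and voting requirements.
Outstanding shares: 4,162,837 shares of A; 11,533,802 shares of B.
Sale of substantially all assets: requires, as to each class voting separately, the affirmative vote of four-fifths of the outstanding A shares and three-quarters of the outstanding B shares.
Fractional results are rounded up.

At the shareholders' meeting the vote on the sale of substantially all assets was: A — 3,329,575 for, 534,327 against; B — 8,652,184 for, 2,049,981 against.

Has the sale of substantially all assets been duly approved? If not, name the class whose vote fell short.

A: 4/5 of 4162837 = 3330269.60, rounded up to 3330270; 3,330,270 required, 3,329,575 in favor — not approved.
B: 3/4 of 11533802 = 8650351.50, rounded up to 8650352; 8,650,352 required, 8,652,184 in favor — approved.

Not approved — the A shares did not give the required vote.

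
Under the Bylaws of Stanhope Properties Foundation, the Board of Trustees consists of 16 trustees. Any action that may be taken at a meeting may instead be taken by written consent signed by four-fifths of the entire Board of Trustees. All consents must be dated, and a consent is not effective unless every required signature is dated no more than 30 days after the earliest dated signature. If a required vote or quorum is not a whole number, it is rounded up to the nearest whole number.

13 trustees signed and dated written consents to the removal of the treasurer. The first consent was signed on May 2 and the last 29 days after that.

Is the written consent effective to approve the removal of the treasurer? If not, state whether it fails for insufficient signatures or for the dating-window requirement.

Effective — both the signature and dating-window requirements are satisfied.

Signatures required: four-fifths of 16 — 4/5 of 16 = 12.80, rounded up to 13, so 13 needed; 13 signed. Sufficient.
Dating window: the latest signature is 29 days after the earliest; the limit is 30 days. Within the window.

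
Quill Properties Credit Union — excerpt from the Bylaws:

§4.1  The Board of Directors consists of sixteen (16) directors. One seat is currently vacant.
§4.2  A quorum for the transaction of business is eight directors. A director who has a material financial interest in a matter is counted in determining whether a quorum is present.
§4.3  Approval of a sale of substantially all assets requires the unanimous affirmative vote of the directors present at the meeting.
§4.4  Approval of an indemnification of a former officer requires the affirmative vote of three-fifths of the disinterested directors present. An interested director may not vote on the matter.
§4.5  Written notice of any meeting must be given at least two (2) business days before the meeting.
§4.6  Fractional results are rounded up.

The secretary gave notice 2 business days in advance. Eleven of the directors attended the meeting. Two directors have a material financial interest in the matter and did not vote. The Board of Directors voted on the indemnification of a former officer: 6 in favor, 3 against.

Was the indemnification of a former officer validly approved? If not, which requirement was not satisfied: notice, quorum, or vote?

Valid — all requirements satisfied.

Notice: 2 business days given; 2 required (2 ≥ 2). Satisfied.
Quorum: 11 present (interested directors count toward quorum); quorum is 8. Satisfied.
Vote: the indemnification of a former officer requires three-fifths of the disinterested directors present (11 − 2 = 9). 3/5 of 9 = 5.40, rounded up to 6, so 6 affirmative votes are needed; 6 voted in favor. Satisfied.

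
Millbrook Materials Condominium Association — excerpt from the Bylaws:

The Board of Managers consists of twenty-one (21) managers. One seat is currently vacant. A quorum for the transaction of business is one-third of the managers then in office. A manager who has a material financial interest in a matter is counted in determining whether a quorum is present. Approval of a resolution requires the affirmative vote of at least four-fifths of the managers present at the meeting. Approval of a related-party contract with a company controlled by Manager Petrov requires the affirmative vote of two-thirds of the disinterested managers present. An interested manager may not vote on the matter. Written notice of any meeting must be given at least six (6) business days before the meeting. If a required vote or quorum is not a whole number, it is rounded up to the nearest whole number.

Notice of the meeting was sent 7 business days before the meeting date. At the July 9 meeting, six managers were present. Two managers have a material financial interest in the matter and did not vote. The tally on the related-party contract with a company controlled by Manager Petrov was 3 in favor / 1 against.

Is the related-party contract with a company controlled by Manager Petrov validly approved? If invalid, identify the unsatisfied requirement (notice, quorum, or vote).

Invalid — quorum requirement not satisfied.

Notice: 7 business days given; 6 required (7 ≥ 6). Satisfied.
Quorum: 6 present (interested managers count toward quorum); quorum is 7. Not satisfied.
Vote: the related-party contract with a company controlled by Manager Petrov requires two-thirds of the disinterested managers present (6 − 2 = 4). 2/3 of 4 = 2.67, rounded up to 3, so 3 affirmative votes are needed; 3 voted in favor. Satisfied. (Moot — without a quorum no business can be validly transacted.)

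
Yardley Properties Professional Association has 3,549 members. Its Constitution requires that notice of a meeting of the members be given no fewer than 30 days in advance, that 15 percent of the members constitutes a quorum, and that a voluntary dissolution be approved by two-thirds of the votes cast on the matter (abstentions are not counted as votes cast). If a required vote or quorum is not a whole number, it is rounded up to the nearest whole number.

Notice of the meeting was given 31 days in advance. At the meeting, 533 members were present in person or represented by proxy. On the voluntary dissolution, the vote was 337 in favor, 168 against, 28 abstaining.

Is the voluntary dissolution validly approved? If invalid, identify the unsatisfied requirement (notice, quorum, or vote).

Notice: 31 days given; 30 required. Satisfied.
Quorum: 15% of 3,549 = 532.35, rounded up to 533; 533 present. Satisfied.
Vote: requires two-thirds of the votes cast (533 − 28 abstaining = 505); 2/3 of 505 = 336.67, rounded up to 337, so 337 needed; 337 in favor. Satisfied.

Valid — all requirements satisfied.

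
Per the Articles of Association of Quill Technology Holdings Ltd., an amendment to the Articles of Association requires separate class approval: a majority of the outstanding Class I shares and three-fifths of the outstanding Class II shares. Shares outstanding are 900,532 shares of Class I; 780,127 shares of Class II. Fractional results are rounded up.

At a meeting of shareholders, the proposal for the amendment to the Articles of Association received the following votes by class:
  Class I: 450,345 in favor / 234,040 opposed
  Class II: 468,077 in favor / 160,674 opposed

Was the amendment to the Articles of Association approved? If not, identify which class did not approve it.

Approved — every class gave the required vote.

Class I: a majority of 900532 is 450267; 450,267 required, 450,345 in favor — approved.
Class II: 3/5 of 780127 = 468076.20, rounded up to 468077; 468,077 required, 468,077 in favor — approved.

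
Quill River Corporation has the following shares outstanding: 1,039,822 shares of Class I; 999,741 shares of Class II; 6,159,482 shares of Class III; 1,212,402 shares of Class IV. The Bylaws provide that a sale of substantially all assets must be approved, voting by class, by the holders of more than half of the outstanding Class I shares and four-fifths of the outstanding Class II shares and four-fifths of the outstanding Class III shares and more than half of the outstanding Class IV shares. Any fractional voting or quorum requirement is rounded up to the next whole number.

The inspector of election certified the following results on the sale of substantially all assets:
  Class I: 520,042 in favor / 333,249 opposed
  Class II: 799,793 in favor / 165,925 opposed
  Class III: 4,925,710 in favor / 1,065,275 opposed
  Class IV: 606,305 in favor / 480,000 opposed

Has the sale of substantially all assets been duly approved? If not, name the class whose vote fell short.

Class I: a majority of 1039822 is 519912; 519,912 required, 520,042 in favor — approved.
Class II: 4/5 of 999741 = 799792.80, rounded up to 799793; 799,793 required, 799,793 in favor — approved.
Class III: 4/5 of 6159482 = 4927585.60, rounded up to 4927586; 4,927,586 required, 4,925,710 in favor — not approved.
Class IV: a majority of 1212402 is 606202; 606,202 required, 606,305 in favor — approved.

Not approved — the Class III shares did not give the required vote.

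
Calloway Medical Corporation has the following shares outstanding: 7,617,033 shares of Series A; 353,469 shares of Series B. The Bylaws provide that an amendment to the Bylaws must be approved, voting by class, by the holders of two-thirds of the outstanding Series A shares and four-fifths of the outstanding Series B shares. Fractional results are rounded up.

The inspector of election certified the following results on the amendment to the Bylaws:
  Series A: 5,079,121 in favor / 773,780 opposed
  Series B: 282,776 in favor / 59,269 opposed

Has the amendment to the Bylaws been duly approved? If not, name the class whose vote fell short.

Approved — every class gave the required vote.

Series A: 2/3 of 7617033 = 5078022; 5,078,022 required, 5,079,121 in favor — approved.
Series B: 4/5 of 353469 = 282775.20, rounded up to 282776; 282,776 required, 282,776 in favor — approved.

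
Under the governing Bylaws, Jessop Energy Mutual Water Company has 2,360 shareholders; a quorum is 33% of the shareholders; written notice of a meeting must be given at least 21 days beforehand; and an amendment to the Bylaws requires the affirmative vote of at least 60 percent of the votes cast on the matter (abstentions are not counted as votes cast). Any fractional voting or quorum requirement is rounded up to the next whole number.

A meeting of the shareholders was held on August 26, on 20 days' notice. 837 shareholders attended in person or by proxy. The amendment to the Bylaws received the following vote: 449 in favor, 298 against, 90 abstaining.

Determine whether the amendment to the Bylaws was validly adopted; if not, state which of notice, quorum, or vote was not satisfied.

Invalid — notice requirement not satisfied.

Notice: 20 days given; 21 required. Not satisfied.
Quorum: 33% of 2,360 = 778.80, rounded up to 779; 837 present. Satisfied.
Vote: requires three-fifths of the votes cast (837 − 90 abstaining = 747); 3/5 of 747 = 448.20, rounded up to 449, so 449 needed; 449 in favor. Satisfied.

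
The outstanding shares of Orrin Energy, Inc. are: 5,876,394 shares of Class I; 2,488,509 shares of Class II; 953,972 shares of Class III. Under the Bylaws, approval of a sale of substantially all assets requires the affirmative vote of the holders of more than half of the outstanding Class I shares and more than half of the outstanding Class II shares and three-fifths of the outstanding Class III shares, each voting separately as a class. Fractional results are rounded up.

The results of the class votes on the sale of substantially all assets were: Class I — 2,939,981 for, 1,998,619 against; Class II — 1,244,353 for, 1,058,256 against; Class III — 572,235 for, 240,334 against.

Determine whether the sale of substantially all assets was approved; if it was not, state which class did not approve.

Class I: a majority of 5876394 is 2938198; 2,938,198 required, 2,939,981 in favor — approved.
Class II: a majority of 2488509 is 1244255; 1,244,255 required, 1,244,353 in favor — approved.
Class III: 3/5 of 953972 = 572383.20, rounded up to 572384; 572,384 required, 572,235 in favor — not approved.

Not approved — the Class III shares did not give the required vote.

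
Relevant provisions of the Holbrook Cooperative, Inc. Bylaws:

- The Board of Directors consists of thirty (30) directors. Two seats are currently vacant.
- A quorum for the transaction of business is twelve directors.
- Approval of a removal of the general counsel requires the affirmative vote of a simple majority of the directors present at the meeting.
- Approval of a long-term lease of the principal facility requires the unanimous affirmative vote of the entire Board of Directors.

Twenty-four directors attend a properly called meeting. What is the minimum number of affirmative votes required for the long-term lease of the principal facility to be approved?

30

The long-term lease of the principal facility requires the unanimous vote of the entire Board of Directors (30).
Unanimous means all 30.
(Only 24 can vote, so the long-term lease of the principal facility cannot pass at this meeting, but the required vote is still 30.)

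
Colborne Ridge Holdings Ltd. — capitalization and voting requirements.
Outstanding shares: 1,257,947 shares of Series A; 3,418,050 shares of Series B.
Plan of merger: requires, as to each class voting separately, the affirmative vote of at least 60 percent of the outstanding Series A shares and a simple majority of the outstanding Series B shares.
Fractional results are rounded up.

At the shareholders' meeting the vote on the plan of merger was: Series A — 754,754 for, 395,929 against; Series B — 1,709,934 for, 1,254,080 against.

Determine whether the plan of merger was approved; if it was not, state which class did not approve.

Series A: 3/5 of 1257947 = 754768.20, rounded up to 754769; 754,769 required, 754,754 in favor — not approved.
Series B: a majority of 3418050 is 1709026; 1,709,026 required, 1,709,934 in favor — approved.

Not approved — the Series A shares did not give the required vote.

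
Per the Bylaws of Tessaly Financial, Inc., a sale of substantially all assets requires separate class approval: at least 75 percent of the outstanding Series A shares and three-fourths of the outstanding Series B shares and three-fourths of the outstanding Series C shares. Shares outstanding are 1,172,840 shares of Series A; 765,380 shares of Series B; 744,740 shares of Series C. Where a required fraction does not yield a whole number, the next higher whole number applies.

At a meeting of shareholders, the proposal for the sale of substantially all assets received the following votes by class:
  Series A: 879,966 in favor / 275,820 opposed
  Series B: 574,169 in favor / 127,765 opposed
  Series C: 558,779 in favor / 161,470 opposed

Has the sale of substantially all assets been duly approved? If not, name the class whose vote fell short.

Approved — every class gave the required vote.

Series A: 3/4 of 1172840 = 879630; 879,630 required, 879,966 in favor — approved.
Series B: 3/4 of 765380 = 574035; 574,035 required, 574,169 in favor — approved.
Series C: 3/4 of 744740 = 558555; 558,555 required, 558,779 in favor — approved.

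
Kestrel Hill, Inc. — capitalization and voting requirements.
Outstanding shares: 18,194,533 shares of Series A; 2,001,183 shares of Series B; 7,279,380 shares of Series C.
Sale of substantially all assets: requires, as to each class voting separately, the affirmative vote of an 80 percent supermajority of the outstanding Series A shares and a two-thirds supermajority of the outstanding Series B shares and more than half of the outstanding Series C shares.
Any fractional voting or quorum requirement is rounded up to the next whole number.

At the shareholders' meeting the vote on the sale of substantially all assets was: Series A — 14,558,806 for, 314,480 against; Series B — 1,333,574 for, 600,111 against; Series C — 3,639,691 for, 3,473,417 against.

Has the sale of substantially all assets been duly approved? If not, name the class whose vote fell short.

Not approved — the Series B shares did not give the required vote.

Series A: 4/5 of 18194533 = 14555626.40, rounded up to 14555627; 14,555,627 required, 14,558,806 in favor — approved.
Series B: 2/3 of 2001183 = 1334122; 1,334,122 required, 1,333,574 in favor — not approved.
Series C: a majority of 7279380 is 3639691; 3,639,691 required, 3,639,691 in favor — approved.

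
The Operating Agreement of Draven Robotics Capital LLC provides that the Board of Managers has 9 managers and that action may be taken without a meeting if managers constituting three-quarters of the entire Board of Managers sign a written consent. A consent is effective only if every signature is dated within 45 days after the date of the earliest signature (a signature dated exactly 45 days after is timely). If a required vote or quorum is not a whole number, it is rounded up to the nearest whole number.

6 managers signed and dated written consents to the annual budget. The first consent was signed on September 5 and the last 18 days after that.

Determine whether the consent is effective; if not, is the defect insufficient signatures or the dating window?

Signatures required: three-quarters of 9 — 3/4 of 9 = 6.75, rounded up to 7, so 7 needed; 6 signed. Insufficient.
Dating window: the latest signature is 18 days after the earliest; the limit is 45 days. Within the window.

Not effective — insufficient signatures.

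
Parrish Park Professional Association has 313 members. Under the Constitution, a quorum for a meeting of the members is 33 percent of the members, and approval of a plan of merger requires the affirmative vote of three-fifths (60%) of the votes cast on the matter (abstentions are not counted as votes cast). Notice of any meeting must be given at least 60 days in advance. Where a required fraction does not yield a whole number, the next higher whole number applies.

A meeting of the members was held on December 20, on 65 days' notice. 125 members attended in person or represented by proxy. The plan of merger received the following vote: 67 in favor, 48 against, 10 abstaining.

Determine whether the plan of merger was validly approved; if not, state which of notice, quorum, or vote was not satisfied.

Notice: 65 days given; 60 required. Satisfied.
Quorum: 33% of 313 = 103.29, rounded up to 104; 125 present. Satisfied.
Vote: requires three-fifths of the votes cast (125 − 10 abstaining = 115); 3/5 of 115 = 69, so 69 needed; 67 in favor. Not satisfied.

Invalid — vote requirement not satisfied.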